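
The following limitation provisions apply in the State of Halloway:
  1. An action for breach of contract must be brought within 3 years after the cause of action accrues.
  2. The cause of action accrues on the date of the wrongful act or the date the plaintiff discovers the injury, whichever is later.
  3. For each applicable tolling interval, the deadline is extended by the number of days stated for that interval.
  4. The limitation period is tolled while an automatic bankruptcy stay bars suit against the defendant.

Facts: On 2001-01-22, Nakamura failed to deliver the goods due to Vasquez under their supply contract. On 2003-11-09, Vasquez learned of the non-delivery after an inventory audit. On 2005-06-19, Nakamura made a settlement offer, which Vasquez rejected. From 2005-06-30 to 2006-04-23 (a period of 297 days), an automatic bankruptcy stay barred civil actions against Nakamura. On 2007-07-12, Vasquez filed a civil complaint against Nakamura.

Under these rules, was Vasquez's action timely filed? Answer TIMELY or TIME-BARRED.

TIMELY

Taking the later of the act (2001-01-22) and discovery (2003-11-09), the claim accrued on 2003-11-09.
3 years from 2003-11-09 is 2006-11-09.
The period was tolled for 297 days by the automatic bankruptcy stay (2005-06-30 to 2006-04-23), pushing the deadline to 2007-09-02.
The other events in the timeline have no effect on the limitation period under the stated rules.
Vasquez filed on 2007-07-12, before the 2007-09-02 deadline, so the action is timely.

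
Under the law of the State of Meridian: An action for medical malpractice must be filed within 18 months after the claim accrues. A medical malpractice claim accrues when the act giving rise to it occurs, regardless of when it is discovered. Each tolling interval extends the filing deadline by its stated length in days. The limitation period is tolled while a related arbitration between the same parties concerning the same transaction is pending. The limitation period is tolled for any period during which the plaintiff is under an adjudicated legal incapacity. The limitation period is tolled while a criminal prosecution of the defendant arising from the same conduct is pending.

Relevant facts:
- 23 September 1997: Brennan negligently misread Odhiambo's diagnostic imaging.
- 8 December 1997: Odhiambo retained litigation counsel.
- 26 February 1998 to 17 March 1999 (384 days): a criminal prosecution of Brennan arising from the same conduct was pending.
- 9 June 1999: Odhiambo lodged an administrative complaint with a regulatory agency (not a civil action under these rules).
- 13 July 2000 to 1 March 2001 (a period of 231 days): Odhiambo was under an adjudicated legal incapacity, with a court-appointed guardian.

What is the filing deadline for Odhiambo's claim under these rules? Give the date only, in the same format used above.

The claim accrued on 23 September 1997, when the wrongful act occurred.
The untolled deadline — 18 months after 23 September 1997 — is 23 March 1999.
The period was tolled for 384 days by the pending criminal prosecution (26 February 1998 to 17 March 1999), pushing the deadline to 10 April 2000.
By the time the plaintiff's legal incapacity began on 13 July 2000, the limitation period had already expired on 10 April 2000; that interval cannot revive it.
The other events in the timeline have no effect on the limitation period under the stated rules.

10 April 2000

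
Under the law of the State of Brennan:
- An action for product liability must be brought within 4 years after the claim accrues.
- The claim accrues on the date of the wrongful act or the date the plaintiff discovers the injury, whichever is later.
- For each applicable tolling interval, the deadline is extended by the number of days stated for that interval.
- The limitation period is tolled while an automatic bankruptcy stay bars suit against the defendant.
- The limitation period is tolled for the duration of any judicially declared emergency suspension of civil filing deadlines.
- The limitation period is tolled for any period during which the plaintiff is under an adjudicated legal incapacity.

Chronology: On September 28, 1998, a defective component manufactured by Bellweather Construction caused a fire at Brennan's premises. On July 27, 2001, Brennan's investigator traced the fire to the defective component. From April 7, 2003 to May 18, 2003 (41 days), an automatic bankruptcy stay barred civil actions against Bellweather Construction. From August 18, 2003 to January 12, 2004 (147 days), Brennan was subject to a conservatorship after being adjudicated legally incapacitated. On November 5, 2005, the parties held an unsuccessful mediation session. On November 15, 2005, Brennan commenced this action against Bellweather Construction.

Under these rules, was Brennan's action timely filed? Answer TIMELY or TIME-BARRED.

The claim accrued on July 27, 2001 — the later of the September 28, 1998 act and the July 27, 2001 discovery.
The untolled deadline — 4 years after July 27, 2001 — is July 27, 2005.
The period was tolled for 41 days by the automatic bankruptcy stay (April 7, 2003 to May 18, 2003), pushing the deadline to September 6, 2005.
The plaintiff's legal incapacity from August 18, 2003 to January 12, 2004 tolled the period for 147 days, extending the deadline to January 31, 2006.
None of the other events listed affects the running of the period under the stated rules.
Brennan filed on November 15, 2005, before the January 31, 2006 deadline, so the action is timely.

TIMELY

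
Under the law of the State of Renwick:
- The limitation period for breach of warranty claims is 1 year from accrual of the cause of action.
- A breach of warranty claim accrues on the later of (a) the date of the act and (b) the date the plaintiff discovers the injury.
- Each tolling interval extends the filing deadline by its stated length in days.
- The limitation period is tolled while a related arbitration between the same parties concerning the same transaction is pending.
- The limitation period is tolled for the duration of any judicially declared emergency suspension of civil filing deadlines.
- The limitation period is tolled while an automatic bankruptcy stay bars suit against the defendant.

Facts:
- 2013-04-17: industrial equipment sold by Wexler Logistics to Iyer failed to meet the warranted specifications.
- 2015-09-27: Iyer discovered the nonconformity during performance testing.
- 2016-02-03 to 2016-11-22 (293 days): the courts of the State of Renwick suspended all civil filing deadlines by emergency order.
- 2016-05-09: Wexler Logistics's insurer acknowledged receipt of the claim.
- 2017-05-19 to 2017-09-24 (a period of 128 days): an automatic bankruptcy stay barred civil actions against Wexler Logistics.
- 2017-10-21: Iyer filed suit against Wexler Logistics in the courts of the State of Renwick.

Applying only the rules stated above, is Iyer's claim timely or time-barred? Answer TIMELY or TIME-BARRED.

TIMELY

The claim accrued on 2015-09-27 — the later of the 2013-04-17 act and the 2015-09-27 discovery.
1 year from 2015-09-27 is 2016-09-27.
The emergency suspension of filing deadlines from 2016-02-03 to 2016-11-22 tolled the period for 293 days, extending the deadline to 2017-07-17.
The period was tolled for 128 days by the automatic bankruptcy stay (2017-05-19 to 2017-09-24), pushing the deadline to 2017-11-22.
None of the other events listed affects the running of the period under the stated rules.
Iyer filed on 2017-10-21, before the 2017-11-22 deadline, so the action is timely.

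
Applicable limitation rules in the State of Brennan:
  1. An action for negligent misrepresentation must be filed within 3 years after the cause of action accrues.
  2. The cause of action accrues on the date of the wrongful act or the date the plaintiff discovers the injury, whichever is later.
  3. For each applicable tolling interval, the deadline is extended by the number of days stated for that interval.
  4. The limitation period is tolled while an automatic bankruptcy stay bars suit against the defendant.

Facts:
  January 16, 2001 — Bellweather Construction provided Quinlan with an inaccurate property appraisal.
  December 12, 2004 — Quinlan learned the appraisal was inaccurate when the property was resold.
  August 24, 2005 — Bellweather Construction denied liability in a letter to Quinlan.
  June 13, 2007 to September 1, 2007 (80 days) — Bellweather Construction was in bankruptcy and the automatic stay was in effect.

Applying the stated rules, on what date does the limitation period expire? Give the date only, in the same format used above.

March 1, 2008

Because discovery on December 12, 2004 post-dates the January 16, 2001 act, accrual under the later-of rule falls on December 12, 2004.
Adding the 3 years base period to December 12, 2004 gives a deadline of December 12, 2007, before any tolling.
The period was tolled for 80 days by the automatic bankruptcy stay (June 13, 2007 to September 1, 2007), pushing the deadline to March 1, 2008.
Nothing else in the chronology tolls or restarts the period.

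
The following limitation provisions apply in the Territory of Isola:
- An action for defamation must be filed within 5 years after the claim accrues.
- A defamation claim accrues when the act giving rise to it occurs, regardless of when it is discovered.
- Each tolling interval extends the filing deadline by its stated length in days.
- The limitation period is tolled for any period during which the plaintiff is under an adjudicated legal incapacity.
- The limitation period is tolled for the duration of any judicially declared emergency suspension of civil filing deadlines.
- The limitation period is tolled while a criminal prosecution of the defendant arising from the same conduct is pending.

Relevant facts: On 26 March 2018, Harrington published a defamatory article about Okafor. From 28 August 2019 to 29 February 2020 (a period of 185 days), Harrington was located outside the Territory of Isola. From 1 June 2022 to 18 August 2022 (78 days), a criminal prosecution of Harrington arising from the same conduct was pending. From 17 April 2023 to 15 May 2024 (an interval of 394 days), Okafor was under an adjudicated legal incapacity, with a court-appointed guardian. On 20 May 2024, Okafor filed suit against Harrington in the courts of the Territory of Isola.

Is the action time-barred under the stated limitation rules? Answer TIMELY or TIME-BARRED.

The claim accrued on 26 March 2018, when the wrongful act occurred.
The untolled deadline — 5 years after 26 March 2018 — is 26 March 2023.
Because the pending criminal prosecution ran from 1 June 2022 to 18 August 2022, the deadline is extended by 78 days to 12 June 2023.
Because the plaintiff's legal incapacity ran from 17 April 2023 to 15 May 2024, the deadline is extended by 394 days to 10 July 2024.
Although the defendant's absence ran from 28 August 2019 to 29 February 2020, the stated rules do not make that a tolling event, so it is disregarded.
The 20 May 2024 filing precedes the 10 July 2024 deadline; the claim is timely.

TIMELY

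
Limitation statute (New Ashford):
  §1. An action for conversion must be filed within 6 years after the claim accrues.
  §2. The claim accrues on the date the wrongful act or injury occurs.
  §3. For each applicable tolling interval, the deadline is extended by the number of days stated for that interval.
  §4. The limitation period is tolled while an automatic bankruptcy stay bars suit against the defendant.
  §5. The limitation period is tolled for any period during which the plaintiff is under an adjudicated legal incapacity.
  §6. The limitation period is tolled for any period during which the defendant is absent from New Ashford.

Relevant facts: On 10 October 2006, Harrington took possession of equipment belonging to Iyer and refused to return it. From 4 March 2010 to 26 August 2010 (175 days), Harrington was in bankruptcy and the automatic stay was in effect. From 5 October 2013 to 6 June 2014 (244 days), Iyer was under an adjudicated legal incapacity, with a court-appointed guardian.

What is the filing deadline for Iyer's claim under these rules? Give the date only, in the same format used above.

The claim accrued on 10 October 2006, the date of the act.
6 years from 10 October 2006 is 10 October 2012.
The automatic bankruptcy stay from 4 March 2010 to 26 August 2010 tolled the period for 175 days, extending the deadline to 3 April 2013.
The plaintiff's legal incapacity starting 5 October 2013 came too late — the period had run on 3 April 2013 — and so does not extend the deadline.

3 April 2013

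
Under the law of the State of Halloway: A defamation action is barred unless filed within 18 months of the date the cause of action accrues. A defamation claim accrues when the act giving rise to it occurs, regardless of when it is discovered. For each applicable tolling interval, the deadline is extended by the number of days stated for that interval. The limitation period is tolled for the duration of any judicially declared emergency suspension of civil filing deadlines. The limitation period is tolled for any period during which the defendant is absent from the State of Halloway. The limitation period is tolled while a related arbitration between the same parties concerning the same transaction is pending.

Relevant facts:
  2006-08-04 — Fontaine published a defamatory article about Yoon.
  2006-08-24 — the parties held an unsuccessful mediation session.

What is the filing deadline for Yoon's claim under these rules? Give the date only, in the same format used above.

2008-02-04

The cause of action accrued on 2006-08-04, the date of the act.
The untolled deadline — 18 months after 2006-08-04 — is 2008-02-04.
None of the other events listed affects the running of the period under the stated rules.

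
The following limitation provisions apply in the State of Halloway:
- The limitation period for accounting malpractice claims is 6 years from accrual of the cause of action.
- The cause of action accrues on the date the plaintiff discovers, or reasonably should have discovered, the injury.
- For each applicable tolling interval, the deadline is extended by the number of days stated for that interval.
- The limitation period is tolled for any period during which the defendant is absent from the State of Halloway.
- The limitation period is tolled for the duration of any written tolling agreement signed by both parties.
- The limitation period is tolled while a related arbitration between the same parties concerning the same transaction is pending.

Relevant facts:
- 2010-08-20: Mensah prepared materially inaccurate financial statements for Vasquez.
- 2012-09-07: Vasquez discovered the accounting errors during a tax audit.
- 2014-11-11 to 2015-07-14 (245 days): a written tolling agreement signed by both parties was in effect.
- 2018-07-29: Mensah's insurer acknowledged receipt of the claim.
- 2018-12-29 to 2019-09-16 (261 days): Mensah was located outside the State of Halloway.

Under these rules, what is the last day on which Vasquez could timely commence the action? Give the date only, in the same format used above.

Under the discovery rule, the claim accrued on 2012-09-07, when Vasquez discovered the injury — not on the 2010-08-20 date of the underlying act.
Adding the 6 years base period to 2012-09-07 gives a deadline of 2018-09-07, before any tolling.
Because the written tolling agreement ran from 2014-11-11 to 2015-07-14, the deadline is extended by 245 days to 2019-05-10.
Because the defendant's absence from the jurisdiction ran from 2018-12-29 to 2019-09-16, the deadline is extended by 261 days to 2020-01-26.
Nothing else in the chronology tolls or restarts the period.

2020-01-26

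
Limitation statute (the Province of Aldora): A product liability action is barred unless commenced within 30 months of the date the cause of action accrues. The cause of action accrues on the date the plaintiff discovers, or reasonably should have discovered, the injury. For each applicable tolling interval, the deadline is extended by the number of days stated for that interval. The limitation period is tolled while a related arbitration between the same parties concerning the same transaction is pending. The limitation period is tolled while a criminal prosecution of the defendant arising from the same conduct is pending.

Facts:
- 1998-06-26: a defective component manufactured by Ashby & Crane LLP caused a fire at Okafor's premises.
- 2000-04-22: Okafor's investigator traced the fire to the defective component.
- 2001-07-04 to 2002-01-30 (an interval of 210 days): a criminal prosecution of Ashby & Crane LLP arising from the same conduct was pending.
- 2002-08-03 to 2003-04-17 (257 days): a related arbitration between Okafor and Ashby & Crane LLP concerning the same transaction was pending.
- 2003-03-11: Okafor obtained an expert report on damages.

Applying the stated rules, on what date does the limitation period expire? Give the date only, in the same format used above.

2004-02-01

Under the discovery rule, the claim accrued on 2000-04-22, when Okafor discovered the injury — not on the 1998-06-26 date of the underlying act.
30 months from 2000-04-22 is 2002-10-22.
The pending criminal prosecution from 2001-07-04 to 2002-01-30 tolled the period for 210 days, extending the deadline to 2003-05-20.
Because the pending related arbitration ran from 2002-08-03 to 2003-04-17, the deadline is extended by 257 days to 2004-02-01.
None of the other events listed affects the running of the period under the stated rules.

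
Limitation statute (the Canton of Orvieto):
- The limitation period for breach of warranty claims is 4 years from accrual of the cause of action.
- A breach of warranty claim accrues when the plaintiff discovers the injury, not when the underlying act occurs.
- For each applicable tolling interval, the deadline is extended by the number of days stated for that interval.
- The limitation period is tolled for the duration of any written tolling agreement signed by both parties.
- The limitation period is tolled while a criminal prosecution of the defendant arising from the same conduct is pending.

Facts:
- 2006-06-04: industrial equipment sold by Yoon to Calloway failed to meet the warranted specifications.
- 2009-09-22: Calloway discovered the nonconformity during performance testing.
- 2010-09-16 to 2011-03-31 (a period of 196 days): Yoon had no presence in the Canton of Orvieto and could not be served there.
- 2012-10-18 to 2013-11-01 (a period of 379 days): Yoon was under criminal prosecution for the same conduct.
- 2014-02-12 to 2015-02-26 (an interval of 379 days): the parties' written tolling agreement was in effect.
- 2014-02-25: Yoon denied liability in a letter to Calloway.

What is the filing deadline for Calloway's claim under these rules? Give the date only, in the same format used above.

2015-10-20

The claim did not accrue until Calloway discovered the injury on 2009-09-22; the 2006-06-04 act date does not start the clock under the stated rule.
The untolled deadline — 4 years after 2009-09-22 — is 2013-09-22.
The period was tolled for 379 days by the pending criminal prosecution (2012-10-18 to 2013-11-01), pushing the deadline to 2014-10-06.
The period was tolled for 379 days by the written tolling agreement (2014-02-12 to 2015-02-26), pushing the deadline to 2015-10-20.
Although the defendant's absence ran from 2010-09-16 to 2011-03-31, the stated rules do not make that a tolling event, so it is disregarded.
The other events in the timeline have no effect on the limitation period under the stated rules.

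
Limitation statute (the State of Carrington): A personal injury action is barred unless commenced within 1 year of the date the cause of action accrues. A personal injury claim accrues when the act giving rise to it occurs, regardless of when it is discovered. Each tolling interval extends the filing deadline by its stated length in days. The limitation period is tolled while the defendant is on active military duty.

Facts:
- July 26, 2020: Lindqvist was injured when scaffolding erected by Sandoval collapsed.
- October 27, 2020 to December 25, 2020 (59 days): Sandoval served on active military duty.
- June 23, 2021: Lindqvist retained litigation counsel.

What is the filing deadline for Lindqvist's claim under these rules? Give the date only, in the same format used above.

September 23, 2021

The cause of action accrued on July 26, 2020, the date of the act.
1 year from July 26, 2020 is July 26, 2021.
The defendant's active military service from October 27, 2020 to December 25, 2020 tolled the period for 59 days, extending the deadline to September 23, 2021.
The other events in the timeline have no effect on the limitation period under the stated rules.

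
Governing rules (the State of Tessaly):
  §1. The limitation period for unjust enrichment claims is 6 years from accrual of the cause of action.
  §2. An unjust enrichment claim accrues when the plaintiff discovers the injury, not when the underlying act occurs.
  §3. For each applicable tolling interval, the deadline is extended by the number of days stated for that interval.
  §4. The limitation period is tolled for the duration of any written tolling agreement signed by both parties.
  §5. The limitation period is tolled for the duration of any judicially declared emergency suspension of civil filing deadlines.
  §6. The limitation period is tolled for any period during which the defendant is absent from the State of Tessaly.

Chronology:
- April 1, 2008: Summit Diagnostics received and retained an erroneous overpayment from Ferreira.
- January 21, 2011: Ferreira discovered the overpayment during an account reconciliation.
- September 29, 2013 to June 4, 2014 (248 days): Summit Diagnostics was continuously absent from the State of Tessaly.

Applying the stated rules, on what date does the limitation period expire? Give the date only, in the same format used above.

Under the discovery rule, the claim accrued on January 21, 2011, when Ferreira discovered the injury — not on the April 1, 2008 date of the underlying act.
The untolled deadline — 6 years after January 21, 2011 — is January 21, 2017.
The period was tolled for 248 days by the defendant's absence from the jurisdiction (September 29, 2013 to June 4, 2014), pushing the deadline to September 26, 2017.

September 26, 2017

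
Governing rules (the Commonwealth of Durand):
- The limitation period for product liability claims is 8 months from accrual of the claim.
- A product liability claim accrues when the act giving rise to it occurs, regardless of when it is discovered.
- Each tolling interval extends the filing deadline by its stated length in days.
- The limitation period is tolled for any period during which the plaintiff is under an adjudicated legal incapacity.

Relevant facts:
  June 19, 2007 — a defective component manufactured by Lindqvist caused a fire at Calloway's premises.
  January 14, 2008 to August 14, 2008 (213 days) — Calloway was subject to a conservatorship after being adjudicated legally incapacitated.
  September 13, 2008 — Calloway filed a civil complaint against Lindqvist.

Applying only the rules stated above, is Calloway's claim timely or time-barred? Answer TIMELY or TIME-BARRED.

TIMELY

The limitation period began to run on June 19, 2007.
The untolled deadline — 8 months after June 19, 2007 — is February 19, 2008.
The period was tolled for 213 days by the plaintiff's legal incapacity (January 14, 2008 to August 14, 2008), pushing the deadline to September 19, 2008.
Calloway filed on September 13, 2008, before the September 19, 2008 deadline, so the action is timely.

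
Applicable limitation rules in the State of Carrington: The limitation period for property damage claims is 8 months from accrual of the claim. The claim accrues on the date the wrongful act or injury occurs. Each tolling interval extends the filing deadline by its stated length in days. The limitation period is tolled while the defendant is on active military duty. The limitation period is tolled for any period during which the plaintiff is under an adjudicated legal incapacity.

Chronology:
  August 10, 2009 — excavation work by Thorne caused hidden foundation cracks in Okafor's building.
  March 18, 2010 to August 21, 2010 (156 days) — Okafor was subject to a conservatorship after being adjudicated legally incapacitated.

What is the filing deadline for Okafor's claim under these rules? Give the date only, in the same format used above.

September 13, 2010

The claim accrued on August 10, 2009, when the wrongful act occurred.
8 months from August 10, 2009 is April 10, 2010.
Because the plaintiff's legal incapacity ran from March 18, 2010 to August 21, 2010, the deadline is extended by 156 days to September 13, 2010.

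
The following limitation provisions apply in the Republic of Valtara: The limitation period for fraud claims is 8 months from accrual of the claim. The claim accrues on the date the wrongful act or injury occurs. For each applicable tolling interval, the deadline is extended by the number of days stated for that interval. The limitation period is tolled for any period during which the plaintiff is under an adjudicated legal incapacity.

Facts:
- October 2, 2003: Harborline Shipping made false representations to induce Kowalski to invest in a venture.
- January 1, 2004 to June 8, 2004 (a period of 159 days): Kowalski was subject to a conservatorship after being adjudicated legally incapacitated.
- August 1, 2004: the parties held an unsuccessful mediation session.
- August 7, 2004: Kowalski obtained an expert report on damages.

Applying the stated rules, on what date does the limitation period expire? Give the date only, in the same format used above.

November 8, 2004

The claim accrued on October 2, 2003, when the wrongful act occurred.
Adding the 8 months base period to October 2, 2003 gives a deadline of June 2, 2004, before any tolling.
The plaintiff's legal incapacity from January 1, 2004 to June 8, 2004 tolled the period for 159 days, extending the deadline to November 8, 2004.
Nothing else in the chronology tolls or restarts the period.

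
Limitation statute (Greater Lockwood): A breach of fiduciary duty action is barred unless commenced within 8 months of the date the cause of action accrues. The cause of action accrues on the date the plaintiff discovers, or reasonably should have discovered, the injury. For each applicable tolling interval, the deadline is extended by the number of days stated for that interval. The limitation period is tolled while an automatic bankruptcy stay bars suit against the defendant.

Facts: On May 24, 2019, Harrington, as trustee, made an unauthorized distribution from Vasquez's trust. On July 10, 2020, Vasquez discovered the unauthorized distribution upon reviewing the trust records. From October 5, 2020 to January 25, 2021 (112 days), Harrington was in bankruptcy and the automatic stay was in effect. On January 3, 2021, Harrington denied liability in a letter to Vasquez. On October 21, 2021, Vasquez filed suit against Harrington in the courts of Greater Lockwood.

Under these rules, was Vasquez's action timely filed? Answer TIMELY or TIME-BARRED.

Under the discovery rule, the claim accrued on July 10, 2020, when Vasquez discovered the injury — not on the May 24, 2019 date of the underlying act.
The untolled deadline — 8 months after July 10, 2020 — is March 10, 2021.
The automatic bankruptcy stay from October 5, 2020 to January 25, 2021 tolled the period for 112 days, extending the deadline to June 30, 2021.
None of the other events listed affects the running of the period under the stated rules.
Filing on October 21, 2021 missed the June 30, 2021 deadline — the action is time-barred.

TIME-BARRED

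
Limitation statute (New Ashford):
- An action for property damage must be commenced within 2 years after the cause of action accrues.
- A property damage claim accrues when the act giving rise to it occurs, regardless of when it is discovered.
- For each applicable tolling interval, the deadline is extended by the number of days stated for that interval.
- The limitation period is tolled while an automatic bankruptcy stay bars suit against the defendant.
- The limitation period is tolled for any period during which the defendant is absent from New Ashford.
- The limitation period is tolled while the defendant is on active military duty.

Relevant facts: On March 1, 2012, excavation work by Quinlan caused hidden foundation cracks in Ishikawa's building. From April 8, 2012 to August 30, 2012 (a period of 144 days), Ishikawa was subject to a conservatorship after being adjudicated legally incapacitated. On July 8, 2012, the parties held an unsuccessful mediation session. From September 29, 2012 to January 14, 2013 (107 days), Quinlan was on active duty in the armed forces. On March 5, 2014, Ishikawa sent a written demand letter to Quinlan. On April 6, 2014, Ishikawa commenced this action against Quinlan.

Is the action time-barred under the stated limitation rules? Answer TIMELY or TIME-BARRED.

The cause of action accrued on March 1, 2012, the date of the act.
2 years from March 1, 2012 is March 1, 2014.
The defendant's active military service from September 29, 2012 to January 14, 2013 tolled the period for 107 days, extending the deadline to June 16, 2014.
No stated provision tolls the period for the plaintiff's incapacity, so the interval from April 8, 2012 to August 30, 2012 has no effect on the deadline.
The other events in the timeline have no effect on the limitation period under the stated rules.
The April 6, 2014 filing precedes the June 16, 2014 deadline; the claim is timely.

TIMELY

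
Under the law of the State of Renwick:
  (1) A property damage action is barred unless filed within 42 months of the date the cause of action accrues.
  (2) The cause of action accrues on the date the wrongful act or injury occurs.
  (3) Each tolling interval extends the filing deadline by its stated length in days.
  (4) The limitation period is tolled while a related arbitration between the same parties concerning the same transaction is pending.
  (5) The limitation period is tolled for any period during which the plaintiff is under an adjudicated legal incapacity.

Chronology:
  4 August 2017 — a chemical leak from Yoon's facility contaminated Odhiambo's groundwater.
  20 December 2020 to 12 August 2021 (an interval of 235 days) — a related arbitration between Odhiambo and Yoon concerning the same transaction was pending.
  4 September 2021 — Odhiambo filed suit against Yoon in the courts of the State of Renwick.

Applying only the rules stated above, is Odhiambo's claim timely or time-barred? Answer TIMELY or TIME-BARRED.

TIMELY

The limitation period began to run on 4 August 2017.
Adding the 42 months base period to 4 August 2017 gives a deadline of 4 February 2021, before any tolling.
Because the pending related arbitration ran from 20 December 2020 to 12 August 2021, the deadline is extended by 235 days to 27 September 2021.
The 4 September 2021 filing precedes the 27 September 2021 deadline; the claim is timely.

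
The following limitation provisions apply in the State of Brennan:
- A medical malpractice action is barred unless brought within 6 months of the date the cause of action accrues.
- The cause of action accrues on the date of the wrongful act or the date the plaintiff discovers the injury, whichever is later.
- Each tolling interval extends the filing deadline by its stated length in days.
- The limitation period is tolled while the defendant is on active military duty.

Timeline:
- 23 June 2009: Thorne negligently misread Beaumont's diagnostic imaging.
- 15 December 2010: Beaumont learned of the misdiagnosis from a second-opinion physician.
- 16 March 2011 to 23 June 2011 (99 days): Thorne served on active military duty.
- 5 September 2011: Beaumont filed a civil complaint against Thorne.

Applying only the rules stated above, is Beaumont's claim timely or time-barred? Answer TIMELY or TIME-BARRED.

Taking the later of the act (23 June 2009) and discovery (15 December 2010), the claim accrued on 15 December 2010.
6 months from 15 December 2010 is 15 June 2011.
The period was tolled for 99 days by the defendant's active military service (16 March 2011 to 23 June 2011), pushing the deadline to 22 September 2011.
Filing on 5 September 2011 beat the 22 September 2011 deadline — the action is timely.

TIMELY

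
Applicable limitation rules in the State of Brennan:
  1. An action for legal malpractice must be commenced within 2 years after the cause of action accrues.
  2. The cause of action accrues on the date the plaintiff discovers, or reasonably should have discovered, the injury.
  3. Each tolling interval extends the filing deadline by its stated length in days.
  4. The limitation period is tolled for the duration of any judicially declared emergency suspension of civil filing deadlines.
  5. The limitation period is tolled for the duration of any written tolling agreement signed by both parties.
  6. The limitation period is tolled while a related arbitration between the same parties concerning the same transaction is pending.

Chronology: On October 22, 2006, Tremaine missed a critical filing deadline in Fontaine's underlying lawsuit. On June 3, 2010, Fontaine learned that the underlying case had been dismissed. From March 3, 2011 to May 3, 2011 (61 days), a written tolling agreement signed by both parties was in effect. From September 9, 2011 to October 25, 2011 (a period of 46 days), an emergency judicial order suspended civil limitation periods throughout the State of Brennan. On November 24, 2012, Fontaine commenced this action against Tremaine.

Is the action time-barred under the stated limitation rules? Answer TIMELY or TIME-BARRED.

Accrual is tied to discovery, so the period began on June 3, 2010 rather than on October 22, 2006 when the act occurred.
The untolled deadline — 2 years after June 3, 2010 — is June 3, 2012.
The written tolling agreement from March 3, 2011 to May 3, 2011 tolled the period for 61 days, extending the deadline to August 3, 2012.
The emergency suspension of filing deadlines from September 9, 2011 to October 25, 2011 tolled the period for 46 days, extending the deadline to September 18, 2012.
Filing on November 24, 2012 missed the September 18, 2012 deadline — the action is time-barred.

TIME-BARRED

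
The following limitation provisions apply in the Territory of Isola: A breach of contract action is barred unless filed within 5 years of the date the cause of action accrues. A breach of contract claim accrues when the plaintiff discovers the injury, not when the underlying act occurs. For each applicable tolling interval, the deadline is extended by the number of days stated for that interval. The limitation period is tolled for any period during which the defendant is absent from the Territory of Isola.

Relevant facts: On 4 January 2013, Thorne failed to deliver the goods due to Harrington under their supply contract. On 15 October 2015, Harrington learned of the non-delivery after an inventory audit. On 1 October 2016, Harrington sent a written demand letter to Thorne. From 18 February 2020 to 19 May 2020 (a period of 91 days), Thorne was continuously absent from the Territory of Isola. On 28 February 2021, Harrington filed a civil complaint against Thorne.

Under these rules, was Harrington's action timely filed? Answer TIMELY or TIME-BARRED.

The claim did not accrue until Harrington discovered the injury on 15 October 2015; the 4 January 2013 act date does not start the clock under the stated rule.
The untolled deadline — 5 years after 15 October 2015 — is 15 October 2020.
The defendant's absence from the jurisdiction from 18 February 2020 to 19 May 2020 tolled the period for 91 days, extending the deadline to 14 January 2021.
Nothing else in the chronology tolls or restarts the period.
Filing on 28 February 2021 missed the 14 January 2021 deadline — the action is time-barred.

TIME-BARRED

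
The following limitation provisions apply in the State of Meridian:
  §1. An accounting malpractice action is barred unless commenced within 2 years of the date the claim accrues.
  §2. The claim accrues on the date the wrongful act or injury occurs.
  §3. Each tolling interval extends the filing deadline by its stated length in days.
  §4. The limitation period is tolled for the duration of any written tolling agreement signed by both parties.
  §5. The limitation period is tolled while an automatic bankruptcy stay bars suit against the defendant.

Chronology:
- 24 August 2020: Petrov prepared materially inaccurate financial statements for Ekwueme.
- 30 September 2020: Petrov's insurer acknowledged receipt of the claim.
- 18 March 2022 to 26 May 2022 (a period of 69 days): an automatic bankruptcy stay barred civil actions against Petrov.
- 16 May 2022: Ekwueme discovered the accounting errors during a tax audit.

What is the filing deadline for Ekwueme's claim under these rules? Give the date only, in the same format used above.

1 November 2022

Accrual is governed by the date of the act, so the period began to run on 24 August 2020; the later discovery on 16 May 2022 is irrelevant under the stated rule.
2 years from 24 August 2020 is 24 August 2022.
Because the automatic bankruptcy stay ran from 18 March 2022 to 26 May 2022, the deadline is extended by 69 days to 1 November 2022.
Nothing else in the chronology tolls or restarts the period.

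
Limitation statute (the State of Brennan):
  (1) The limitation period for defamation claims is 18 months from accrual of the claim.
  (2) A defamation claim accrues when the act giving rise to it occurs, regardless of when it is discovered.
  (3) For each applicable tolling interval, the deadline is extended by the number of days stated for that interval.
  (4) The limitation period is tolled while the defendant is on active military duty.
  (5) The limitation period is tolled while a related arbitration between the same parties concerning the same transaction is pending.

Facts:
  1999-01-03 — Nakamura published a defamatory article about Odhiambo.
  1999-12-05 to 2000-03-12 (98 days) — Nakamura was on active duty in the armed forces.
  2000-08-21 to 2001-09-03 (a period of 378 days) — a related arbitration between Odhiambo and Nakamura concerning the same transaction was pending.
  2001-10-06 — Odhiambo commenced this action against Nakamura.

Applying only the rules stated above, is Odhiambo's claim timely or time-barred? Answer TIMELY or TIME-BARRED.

The limitation period began to run on 1999-01-03.
18 months from 1999-01-03 is 2000-07-03.
The period was tolled for 98 days by the defendant's active military service (1999-12-05 to 2000-03-12), pushing the deadline to 2000-10-09.
The pending related arbitration from 2000-08-21 to 2001-09-03 tolled the period for 378 days, extending the deadline to 2001-10-22.
Filing on 2001-10-06 beat the 2001-10-22 deadline — the action is timely.

TIMELY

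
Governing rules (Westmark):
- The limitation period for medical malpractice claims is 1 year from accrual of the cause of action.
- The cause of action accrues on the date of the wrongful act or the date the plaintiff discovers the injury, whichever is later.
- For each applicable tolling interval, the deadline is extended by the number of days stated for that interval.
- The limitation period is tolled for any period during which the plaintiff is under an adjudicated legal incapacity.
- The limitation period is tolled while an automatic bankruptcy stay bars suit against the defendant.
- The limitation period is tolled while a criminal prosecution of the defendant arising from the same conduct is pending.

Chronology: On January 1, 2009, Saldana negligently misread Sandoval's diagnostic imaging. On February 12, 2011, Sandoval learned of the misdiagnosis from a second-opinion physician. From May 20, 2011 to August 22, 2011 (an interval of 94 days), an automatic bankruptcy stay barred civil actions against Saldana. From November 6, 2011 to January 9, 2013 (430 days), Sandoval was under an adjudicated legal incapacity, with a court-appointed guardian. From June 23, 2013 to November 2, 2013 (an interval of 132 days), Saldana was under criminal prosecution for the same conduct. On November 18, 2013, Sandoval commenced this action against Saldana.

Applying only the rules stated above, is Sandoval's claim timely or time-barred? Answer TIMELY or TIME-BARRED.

TIMELY

Taking the later of the act (January 1, 2009) and discovery (February 12, 2011), the claim accrued on February 12, 2011.
1 year from February 12, 2011 is February 12, 2012.
The automatic bankruptcy stay from May 20, 2011 to August 22, 2011 tolled the period for 94 days, extending the deadline to May 16, 2012.
The period was tolled for 430 days by the plaintiff's legal incapacity (November 6, 2011 to January 9, 2013), pushing the deadline to July 20, 2013.
Because the pending criminal prosecution ran from June 23, 2013 to November 2, 2013, the deadline is extended by 132 days to November 29, 2013.
The November 18, 2013 filing precedes the November 29, 2013 deadline; the claim is timely.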